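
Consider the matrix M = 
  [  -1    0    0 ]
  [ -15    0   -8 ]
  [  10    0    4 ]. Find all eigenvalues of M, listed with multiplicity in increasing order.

-1, 0, 4

Characteristic polynomial: p(s) = s^3 - 3s^2 - 4s = s(s - 4)(s + 1).
Roots (with multiplicity): -1, 0, 4.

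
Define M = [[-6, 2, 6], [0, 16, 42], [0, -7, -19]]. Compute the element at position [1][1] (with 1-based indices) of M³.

-216

Characteristic polynomial: s^3 + 9s^2 + 8s - 60 = (s - 2)(s + 5)(s + 6), so the eigenvalues are -6, -5, 2.
s=-6: eigenvector (1, 0, 0).
s=2: eigenvector (0, 3, -1).
s=-5: eigenvector (2, -2, 1).
P = [[1, 0, 2], [0, 3, -2], [0, -1, 1]], D = diag(-6, 2, -5), P⁻¹ = [[1, -2, -6], [0, 1, 2], [0, 1, 3]].
M³ = P·diag(-216, 8, -125)·P⁻¹ = [[-216, 182, 546], [0, 274, 798], [0, -133, -391]].
The requested entry is -216.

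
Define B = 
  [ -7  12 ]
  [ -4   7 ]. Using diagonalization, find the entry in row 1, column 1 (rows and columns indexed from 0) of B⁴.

Characteristic polynomial: t^2 - 1 = (t - 1)(t + 1), so the eigenvalues are -1, 1.
t=1: eigenvector (-3, -2).
t=-1: eigenvector (2, 1).
P = [[-3, 2], [-2, 1]], D = diag(1, -1), P⁻¹ = [[1, -2], [2, -3]].
B⁴ = P·diag(1, 1)·P⁻¹ = [[1, 0], [0, 1]].
The requested entry is 1.

1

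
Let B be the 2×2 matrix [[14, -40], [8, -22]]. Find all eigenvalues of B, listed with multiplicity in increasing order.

-6, -2

Characteristic polynomial: p(λ) = λ^2 + 8λ + 12 = (λ + 2)(λ + 6).
Roots (with multiplicity): -6, -2.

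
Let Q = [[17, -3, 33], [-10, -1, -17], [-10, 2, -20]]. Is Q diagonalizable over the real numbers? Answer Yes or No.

Characteristic polynomial: p(s) = s^3 + 4s^2 - 3s - 18 = (s - 2)(s + 3)^2.
s = -3 has algebraic multiplicity 2; rank(Q + 3I) = 2, so geometric multiplicity = 1.
Geometric multiplicity < algebraic multiplicity, so Q is not diagonalizable.

No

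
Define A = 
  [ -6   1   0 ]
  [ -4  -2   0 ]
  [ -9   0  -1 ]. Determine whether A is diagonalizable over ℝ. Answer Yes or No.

No

Characteristic polynomial: p(r) = r^3 + 9r^2 + 24r + 16 = (r + 1)(r + 4)^2.
r = -4 has algebraic multiplicity 2; rank(A + 4I) = 2, so geometric multiplicity = 1.
Geometric multiplicity < algebraic multiplicity, so A is not diagonalizable.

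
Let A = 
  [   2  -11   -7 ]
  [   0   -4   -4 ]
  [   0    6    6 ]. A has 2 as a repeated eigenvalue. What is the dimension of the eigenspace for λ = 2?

A − 2I = [[0, -11, -7], [0, -6, -4], [0, 6, 4]].
This matrix has rank 2, so its null space has dimension 3 − 2 = 1.

1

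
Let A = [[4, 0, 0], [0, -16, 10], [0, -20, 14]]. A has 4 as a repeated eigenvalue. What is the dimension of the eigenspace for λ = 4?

2

A − 4I = [[0, 0, 0], [0, -20, 10], [0, -20, 10]].
This matrix has rank 1, so its null space has dimension 3 − 1 = 2.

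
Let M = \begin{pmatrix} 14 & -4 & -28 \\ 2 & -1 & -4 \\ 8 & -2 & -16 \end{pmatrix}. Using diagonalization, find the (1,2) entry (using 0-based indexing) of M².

12

Characteristic polynomial: t^3 + 3t^2 + 2t = t(t + 1)(t + 2), so the eigenvalues are -2, -1, 0.
t=-2: eigenvector (-11, -2, -6).
t=-1: eigenvector (4, 1, 2).
t=0: eigenvector (2, 0, 1).
P = [[-11, 4, 2], [-2, 1, 0], [-6, 2, 1]], D = diag(-2, -1, 0), P⁻¹ = [[1, 0, -2], [2, 1, -4], [2, -2, -3]].
M² = P·diag(4, 1, 0)·P⁻¹ = [[-36, 4, 72], [-6, 1, 12], [-20, 2, 40]].
The requested entry is 12.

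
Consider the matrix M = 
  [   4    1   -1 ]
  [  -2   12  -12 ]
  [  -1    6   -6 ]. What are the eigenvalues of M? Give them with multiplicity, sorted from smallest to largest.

0, 5, 5

Characteristic polynomial: p(t) = t^3 - 10t^2 + 25t = t(t - 5)^2.
Roots (with multiplicity): 0, 5, 5.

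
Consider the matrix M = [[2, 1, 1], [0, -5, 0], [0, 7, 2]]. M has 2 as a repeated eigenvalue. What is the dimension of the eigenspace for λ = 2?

M − 2I = [[0, 1, 1], [0, -7, 0], [0, 7, 0]].
This matrix has rank 2, so its null space has dimension 3 − 2 = 1.

1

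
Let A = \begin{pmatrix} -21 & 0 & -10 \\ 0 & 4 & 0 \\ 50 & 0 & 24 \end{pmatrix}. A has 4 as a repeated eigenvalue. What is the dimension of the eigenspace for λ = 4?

2

A − 4I = [[-25, 0, -10], [0, 0, 0], [50, 0, 20]].
This matrix has rank 1, so its null space has dimension 3 − 1 = 2.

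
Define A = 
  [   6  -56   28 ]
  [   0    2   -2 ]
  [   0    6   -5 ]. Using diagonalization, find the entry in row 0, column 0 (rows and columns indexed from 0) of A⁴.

Characteristic polynomial: r^3 - 3r^2 - 16r - 12 = (r - 6)(r + 1)(r + 2), so the eigenvalues are -2, -1, 6.
r=-2: eigenvector (0, 1, 2).
r=6: eigenvector (1, 0, 0).
r=-1: eigenvector (-4, -2, -3).
P = [[0, 1, -4], [1, 0, -2], [2, 0, -3]], D = diag(-2, 6, -1), P⁻¹ = [[0, -3, 2], [1, -8, 4], [0, -2, 1]].
A⁴ = P·diag(16, 1296, 1)·P⁻¹ = [[1296, -10360, 5180], [0, -44, 30], [0, -90, 61]].
The requested entry is 1296.

1296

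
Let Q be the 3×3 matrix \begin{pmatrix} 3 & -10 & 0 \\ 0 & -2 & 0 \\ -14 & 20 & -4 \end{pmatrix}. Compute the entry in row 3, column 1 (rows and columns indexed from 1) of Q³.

Characteristic polynomial: μ^3 + 3μ^2 - 10μ - 24 = (μ - 3)(μ + 2)(μ + 4), so the eigenvalues are -4, -2, 3.
μ=3: eigenvector (1, 0, -2).
μ=-2: eigenvector (2, 1, -4).
μ=-4: eigenvector (0, 0, 1).
P = [[1, 2, 0], [0, 1, 0], [-2, -4, 1]], D = diag(3, -2, -4), P⁻¹ = [[1, -2, 0], [0, 1, 0], [2, 0, 1]].
Q³ = P·diag(27, -8, -64)·P⁻¹ = [[27, -70, 0], [0, -8, 0], [-182, 140, -64]].
The requested entry is -182.

-182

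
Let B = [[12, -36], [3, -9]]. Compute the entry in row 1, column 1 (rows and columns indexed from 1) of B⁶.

Characteristic polynomial: μ^2 - 3μ = μ(μ - 3), so the eigenvalues are 0, 3.
μ=3: eigenvector (4, 1).
μ=0: eigenvector (3, 1).
P = [[4, 3], [1, 1]], D = diag(3, 0), P⁻¹ = [[1, -3], [-1, 4]].
B⁶ = P·diag(729, 0)·P⁻¹ = [[2916, -8748], [729, -2187]].
The requested entry is 2916.

2916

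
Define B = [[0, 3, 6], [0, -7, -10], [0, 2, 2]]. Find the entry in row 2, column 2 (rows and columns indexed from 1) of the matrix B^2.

29

Characteristic polynomial: μ^3 + 5μ^2 + 6μ = μ(μ + 2)(μ + 3), so the eigenvalues are -3, -2, 0.
μ=0: eigenvector (1, 0, 0).
μ=-3: eigenvector (-1, 5, -2).
μ=-2: eigenvector (0, -2, 1).
P = [[1, -1, 0], [0, 5, -2], [0, -2, 1]], D = diag(0, -3, -2), P⁻¹ = [[1, 1, 2], [0, 1, 2], [0, 2, 5]].
B² = P·diag(0, 9, 4)·P⁻¹ = [[0, -9, -18], [0, 29, 50], [0, -10, -16]].
The requested entry is 29.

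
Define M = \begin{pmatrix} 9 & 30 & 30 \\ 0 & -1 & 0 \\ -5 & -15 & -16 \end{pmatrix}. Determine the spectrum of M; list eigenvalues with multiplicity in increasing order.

-6, -1, -1

Characteristic polynomial: p(t) = t^3 + 8t^2 + 13t + 6 = (t + 1)^2(t + 6).
Roots (with multiplicity): -6, -1, -1.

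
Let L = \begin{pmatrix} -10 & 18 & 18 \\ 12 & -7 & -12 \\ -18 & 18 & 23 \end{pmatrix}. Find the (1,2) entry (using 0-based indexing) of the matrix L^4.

1128

Characteristic polynomial: t^3 - 6t^2 + 3t + 10 = (t - 5)(t - 2)(t + 1), so the eigenvalues are -1, 2, 5.
t=2: eigenvector (-3, 4, -6).
t=5: eigenvector (0, 1, -1).
t=-1: eigenvector (2, -2, 3).
P = [[-3, 0, 2], [4, 1, -2], [-6, -1, 3]], D = diag(2, 5, -1), P⁻¹ = [[1, -2, -2], [0, 3, 2], [2, -3, -3]].
L⁴ = P·diag(16, 625, 1)·P⁻¹ = [[-44, 90, 90], [60, 1753, 1128], [-90, -1692, -1067]].
The requested entry is 1128.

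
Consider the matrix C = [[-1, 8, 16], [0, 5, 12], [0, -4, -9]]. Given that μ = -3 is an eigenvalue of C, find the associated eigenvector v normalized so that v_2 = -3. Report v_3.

C + 3I = [[2, 8, 16], [0, 8, 12], [0, -4, -6]].
Solving (C + 3I)v = 0 gives the eigenspace spanned by (-4, -3, 2).
With v_2 = -3, v = (-4, -3, 2), so v_3 = 2.

2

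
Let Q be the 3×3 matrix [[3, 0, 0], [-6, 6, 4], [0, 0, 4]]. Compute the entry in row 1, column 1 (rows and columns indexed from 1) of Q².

9

Characteristic polynomial: λ^3 - 13λ^2 + 54λ - 72 = (λ - 6)(λ - 4)(λ - 3), so the eigenvalues are 3, 4, 6.
λ=3: eigenvector (1, 2, 0).
λ=6: eigenvector (0, 1, 0).
λ=4: eigenvector (0, -2, 1).
P = [[1, 0, 0], [2, 1, -2], [0, 0, 1]], D = diag(3, 6, 4), P⁻¹ = [[1, 0, 0], [-2, 1, 2], [0, 0, 1]].
Q² = P·diag(9, 36, 16)·P⁻¹ = [[9, 0, 0], [-54, 36, 40], [0, 0, 16]].
The requested entry is 9.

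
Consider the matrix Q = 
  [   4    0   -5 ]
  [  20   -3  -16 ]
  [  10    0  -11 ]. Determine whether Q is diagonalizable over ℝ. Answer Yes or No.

Characteristic polynomial: p(s) = s^3 + 10s^2 + 27s + 18 = (s + 1)(s + 3)(s + 6).
All 3 eigenvalues are distinct, so Q is diagonalizable.

Yes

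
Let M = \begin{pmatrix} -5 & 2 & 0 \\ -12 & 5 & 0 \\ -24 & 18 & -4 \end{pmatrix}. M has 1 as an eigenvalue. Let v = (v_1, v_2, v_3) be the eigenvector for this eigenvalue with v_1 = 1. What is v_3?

6

M − 1I = [[-6, 2, 0], [-12, 4, 0], [-24, 18, -5]].
Solving (M − 1I)v = 0 gives the eigenspace spanned by (1, 3, 6).
With v_1 = 1, v = (1, 3, 6), so v_3 = 6.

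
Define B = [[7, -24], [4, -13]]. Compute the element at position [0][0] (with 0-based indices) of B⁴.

-1247

Characteristic polynomial: μ^2 + 6μ + 5 = (μ + 1)(μ + 5), so the eigenvalues are -5, -1.
μ=-5: eigenvector (2, 1).
μ=-1: eigenvector (3, 1).
P = [[2, 3], [1, 1]], D = diag(-5, -1), P⁻¹ = [[-1, 3], [1, -2]].
B⁴ = P·diag(625, 1)·P⁻¹ = [[-1247, 3744], [-624, 1873]].
The requested entry is -1247.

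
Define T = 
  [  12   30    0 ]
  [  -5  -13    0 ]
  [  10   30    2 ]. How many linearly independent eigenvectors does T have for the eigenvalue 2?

T − 2I = [[10, 30, 0], [-5, -15, 0], [10, 30, 0]].
This matrix has rank 1, so its null space has dimension 3 − 1 = 2.

2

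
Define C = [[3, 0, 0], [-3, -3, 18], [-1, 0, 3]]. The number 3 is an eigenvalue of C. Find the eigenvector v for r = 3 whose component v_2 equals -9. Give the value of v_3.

-3

C − 3I = [[0, 0, 0], [-3, -6, 18], [-1, 0, 0]].
Solving (C − 3I)v = 0 gives the eigenspace spanned by (0, -9, -3).
With v_2 = -9, v = (0, -9, -3), so v_3 = -3.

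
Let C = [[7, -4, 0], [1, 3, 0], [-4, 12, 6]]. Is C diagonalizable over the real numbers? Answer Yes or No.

No

Characteristic polynomial: p(t) = t^3 - 16t^2 + 85t - 150 = (t - 6)(t - 5)^2.
t = 5 has algebraic multiplicity 2; rank(C − 5I) = 2, so geometric multiplicity = 1.
Geometric multiplicity < algebraic multiplicity, so C is not diagonalizable.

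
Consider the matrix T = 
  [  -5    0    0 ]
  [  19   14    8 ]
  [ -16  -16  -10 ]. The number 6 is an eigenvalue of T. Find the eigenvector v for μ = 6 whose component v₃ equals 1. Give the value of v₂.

T − 6I = [[-11, 0, 0], [19, 8, 8], [-16, -16, -16]].
Solving (T − 6I)v = 0 gives the eigenspace spanned by (0, -1, 1).
With v₃ = 1, v = (0, -1, 1), so v₂ = -1.

-1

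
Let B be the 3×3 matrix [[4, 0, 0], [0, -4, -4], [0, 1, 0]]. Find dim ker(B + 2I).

1

B + 2I = [[6, 0, 0], [0, -2, -4], [0, 1, 2]].
This matrix has rank 2, so its null space has dimension 3 − 2 = 1.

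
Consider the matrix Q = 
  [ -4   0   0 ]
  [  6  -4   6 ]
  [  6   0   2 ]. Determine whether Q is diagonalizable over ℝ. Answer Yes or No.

Yes

Characteristic polynomial: p(s) = s^3 + 6s^2 - 32 = (s - 2)(s + 4)^2.
s = -4 has algebraic multiplicity 2; rank(Q + 4I) = 1, so geometric multiplicity = 2.
Every eigenvalue has geometric = algebraic multiplicity, so Q is diagonalizable.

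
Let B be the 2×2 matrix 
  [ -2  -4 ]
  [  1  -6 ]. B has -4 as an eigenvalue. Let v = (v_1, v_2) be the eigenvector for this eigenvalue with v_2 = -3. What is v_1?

-6

B + 4I = [[2, -4], [1, -2]].
Solving (B + 4I)v = 0 gives the eigenspace spanned by (-6, -3).
With v_2 = -3, v = (-6, -3), so v_1 = -6.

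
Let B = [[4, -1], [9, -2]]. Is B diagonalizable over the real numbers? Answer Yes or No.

Characteristic polynomial: p(r) = r^2 - 2r + 1 = (r - 1)^2.
r = 1 has algebraic multiplicity 2; rank(B − 1I) = 1, so geometric multiplicity = 1.
Geometric multiplicity < algebraic multiplicity, so B is not diagonalizable.

No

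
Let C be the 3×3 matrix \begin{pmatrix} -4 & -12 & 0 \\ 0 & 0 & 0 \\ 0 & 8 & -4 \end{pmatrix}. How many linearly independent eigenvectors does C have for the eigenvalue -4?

C + 4I = [[0, -12, 0], [0, 4, 0], [0, 8, 0]].
This matrix has rank 1, so its null space has dimension 3 − 1 = 2.

2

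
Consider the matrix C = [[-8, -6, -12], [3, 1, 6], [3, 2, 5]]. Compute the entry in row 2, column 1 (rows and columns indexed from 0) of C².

Characteristic polynomial: s^3 + 2s^2 - s - 2 = (s - 1)(s + 1)(s + 2), so the eigenvalues are -2, -1, 1.
s=-2: eigenvector (3, -1, -1).
s=-1: eigenvector (-6, 3, 2).
s=1: eigenvector (-2, 1, 1).
P = [[3, -6, -2], [-1, 3, 1], [-1, 2, 1]], D = diag(-2, -1, 1), P⁻¹ = [[1, 2, 0], [0, 1, -1], [1, 0, 3]].
C² = P·diag(4, 1, 1)·P⁻¹ = [[10, 18, 0], [-3, -5, 0], [-3, -6, 1]].
The requested entry is -6.

-6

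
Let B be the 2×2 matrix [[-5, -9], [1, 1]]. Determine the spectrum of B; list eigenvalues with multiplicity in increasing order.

Characteristic polynomial: p(t) = t^2 + 4t + 4 = (t + 2)^2.
Roots (with multiplicity): -2, -2.

-2, -2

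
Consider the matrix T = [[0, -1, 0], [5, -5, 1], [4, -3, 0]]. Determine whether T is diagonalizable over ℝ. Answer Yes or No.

No

Characteristic polynomial: p(r) = r^3 + 5r^2 + 8r + 4 = (r + 1)(r + 2)^2.
r = -2 has algebraic multiplicity 2; rank(T + 2I) = 2, so geometric multiplicity = 1.
Geometric multiplicity < algebraic multiplicity, so T is not diagonalizable.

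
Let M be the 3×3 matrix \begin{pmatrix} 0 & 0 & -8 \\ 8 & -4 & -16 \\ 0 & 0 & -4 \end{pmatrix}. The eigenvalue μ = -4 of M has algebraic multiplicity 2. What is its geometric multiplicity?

2

M + 4I = [[4, 0, -8], [8, 0, -16], [0, 0, 0]].
This matrix has rank 1, so its null space has dimension 3 − 1 = 2.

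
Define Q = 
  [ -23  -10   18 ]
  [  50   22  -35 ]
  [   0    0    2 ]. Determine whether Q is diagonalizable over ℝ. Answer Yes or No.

No

Characteristic polynomial: p(t) = t^3 - t^2 - 8t + 12 = (t - 2)^2(t + 3).
t = 2 has algebraic multiplicity 2; rank(Q − 2I) = 2, so geometric multiplicity = 1.
Geometric multiplicity < algebraic multiplicity, so Q is not diagonalizable.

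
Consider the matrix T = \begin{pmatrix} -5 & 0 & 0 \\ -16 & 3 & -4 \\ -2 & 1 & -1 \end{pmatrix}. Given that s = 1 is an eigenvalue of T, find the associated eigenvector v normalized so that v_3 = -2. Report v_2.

-4

T − 1I = [[-6, 0, 0], [-16, 2, -4], [-2, 1, -2]].
Solving (T − 1I)v = 0 gives the eigenspace spanned by (0, -4, -2).
With v_3 = -2, v = (0, -4, -2), so v_2 = -4.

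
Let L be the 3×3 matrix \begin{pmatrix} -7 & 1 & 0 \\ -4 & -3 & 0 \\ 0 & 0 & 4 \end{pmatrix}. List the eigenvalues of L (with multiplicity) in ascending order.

Characteristic polynomial: p(λ) = λ^3 + 6λ^2 - 15λ - 100 = (λ - 4)(λ + 5)^2.
Roots (with multiplicity): -5, -5, 4.

-5, -5, 4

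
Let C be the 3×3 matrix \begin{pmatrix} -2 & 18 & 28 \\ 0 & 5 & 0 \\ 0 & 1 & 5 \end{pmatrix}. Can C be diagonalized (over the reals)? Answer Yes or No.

Characteristic polynomial: p(s) = s^3 - 8s^2 + 5s + 50 = (s - 5)^2(s + 2).
s = 5 has algebraic multiplicity 2; rank(C − 5I) = 2, so geometric multiplicity = 1.
Geometric multiplicity < algebraic multiplicity, so C is not diagonalizable.

No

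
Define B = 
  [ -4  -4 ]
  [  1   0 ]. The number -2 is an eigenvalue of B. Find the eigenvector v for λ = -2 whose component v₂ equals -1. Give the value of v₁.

2

B + 2I = [[-2, -4], [1, 2]].
Solving (B + 2I)v = 0 gives the eigenspace spanned by (2, -1).
With v₂ = -1, v = (2, -1), so v₁ = 2.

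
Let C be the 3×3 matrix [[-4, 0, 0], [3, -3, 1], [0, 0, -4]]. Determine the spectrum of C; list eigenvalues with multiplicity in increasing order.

-4, -4, -3

Characteristic polynomial: p(λ) = λ^3 + 11λ^2 + 40λ + 48 = (λ + 3)(λ + 4)^2.
Roots (with multiplicity): -4, -4, -3.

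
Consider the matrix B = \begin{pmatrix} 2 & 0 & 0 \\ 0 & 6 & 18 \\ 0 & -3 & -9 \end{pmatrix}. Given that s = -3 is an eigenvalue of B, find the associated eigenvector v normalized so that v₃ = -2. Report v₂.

B + 3I = [[5, 0, 0], [0, 9, 18], [0, -3, -6]].
Solving (B + 3I)v = 0 gives the eigenspace spanned by (0, 4, -2).
With v₃ = -2, v = (0, 4, -2), so v₂ = 4.

4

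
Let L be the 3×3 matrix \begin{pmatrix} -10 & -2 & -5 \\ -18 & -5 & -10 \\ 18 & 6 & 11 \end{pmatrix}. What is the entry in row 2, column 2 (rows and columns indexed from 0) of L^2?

-29

Characteristic polynomial: s^3 + 4s^2 - s - 4 = (s - 1)(s + 1)(s + 4), so the eigenvalues are -4, -1, 1.
s=-4: eigenvector (1, 2, -2).
s=1: eigenvector (-1, -2, 3).
s=-1: eigenvector (-1, -3, 3).
P = [[1, -1, -1], [2, -2, -3], [-2, 3, 3]], D = diag(-4, 1, -1), P⁻¹ = [[3, 0, 1], [0, 1, 1], [2, -1, 0]].
L² = P·diag(16, 1, 1)·P⁻¹ = [[46, 0, 15], [90, 1, 30], [-90, 0, -29]].
The requested entry is -29.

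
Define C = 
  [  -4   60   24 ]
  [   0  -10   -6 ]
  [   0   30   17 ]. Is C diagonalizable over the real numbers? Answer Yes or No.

Yes

Characteristic polynomial: p(t) = t^3 - 3t^2 - 18t + 40 = (t - 5)(t - 2)(t + 4).
All 3 eigenvalues are distinct, so C is diagonalizable.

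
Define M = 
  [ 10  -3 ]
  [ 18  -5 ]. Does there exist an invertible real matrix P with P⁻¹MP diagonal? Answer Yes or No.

Characteristic polynomial: p(t) = t^2 - 5t + 4 = (t - 4)(t - 1).
All 2 eigenvalues are distinct, so M is diagonalizable.

Yes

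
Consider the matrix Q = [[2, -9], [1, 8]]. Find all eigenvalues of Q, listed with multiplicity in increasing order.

Characteristic polynomial: p(t) = t^2 - 10t + 25 = (t - 5)^2.
Roots (with multiplicity): 5, 5.

5, 5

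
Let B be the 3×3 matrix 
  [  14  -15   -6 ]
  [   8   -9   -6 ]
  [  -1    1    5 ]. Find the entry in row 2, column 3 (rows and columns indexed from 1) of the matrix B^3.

-126

Characteristic polynomial: s^3 - 10s^2 + 19s + 30 = (s - 6)(s - 5)(s + 1), so the eigenvalues are -1, 5, 6.
s=6: eigenvector (3, 2, -1).
s=5: eigenvector (1, 1, -1).
s=-1: eigenvector (1, 1, 0).
P = [[3, 1, 1], [2, 1, 1], [-1, -1, 0]], D = diag(6, 5, -1), P⁻¹ = [[1, -1, 0], [-1, 1, -1], [-1, 2, 1]].
B³ = P·diag(216, 125, -1)·P⁻¹ = [[524, -525, -126], [308, -309, -126], [-91, 91, 125]].
The requested entry is -126.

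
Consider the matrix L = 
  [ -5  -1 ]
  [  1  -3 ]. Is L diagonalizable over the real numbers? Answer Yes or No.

Characteristic polynomial: p(r) = r^2 + 8r + 16 = (r + 4)^2.
r = -4 has algebraic multiplicity 2; rank(L + 4I) = 1, so geometric multiplicity = 1.
Geometric multiplicity < algebraic multiplicity, so L is not diagonalizable.

No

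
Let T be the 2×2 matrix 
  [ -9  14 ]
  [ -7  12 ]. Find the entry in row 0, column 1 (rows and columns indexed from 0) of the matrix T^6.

Characteristic polynomial: r^2 - 3r - 10 = (r - 5)(r + 2), so the eigenvalues are -2, 5.
r=-2: eigenvector (-2, -1).
r=5: eigenvector (1, 1).
P = [[-2, 1], [-1, 1]], D = diag(-2, 5), P⁻¹ = [[-1, 1], [-1, 2]].
T⁶ = P·diag(64, 15625)·P⁻¹ = [[-15497, 31122], [-15561, 31186]].
The requested entry is 31122.

31122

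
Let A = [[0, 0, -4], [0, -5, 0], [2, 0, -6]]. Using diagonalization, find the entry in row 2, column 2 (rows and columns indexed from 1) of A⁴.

625

Characteristic polynomial: λ^3 + 11λ^2 + 38λ + 40 = (λ + 2)(λ + 4)(λ + 5), so the eigenvalues are -5, -4, -2.
λ=-4: eigenvector (-1, 0, -1).
λ=-2: eigenvector (2, 0, 1).
λ=-5: eigenvector (0, 1, 0).
P = [[-1, 2, 0], [0, 0, 1], [-1, 1, 0]], D = diag(-4, -2, -5), P⁻¹ = [[1, 0, -2], [1, 0, -1], [0, 1, 0]].
A⁴ = P·diag(256, 16, 625)·P⁻¹ = [[-224, 0, 480], [0, 625, 0], [-240, 0, 496]].
The requested entry is 625.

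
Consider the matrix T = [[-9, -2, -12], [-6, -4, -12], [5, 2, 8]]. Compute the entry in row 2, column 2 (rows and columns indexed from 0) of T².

-20

Characteristic polynomial: λ^3 + 5λ^2 + 4λ = λ(λ + 1)(λ + 4), so the eigenvalues are -4, -1, 0.
λ=-1: eigenvector (1, 2, -1).
λ=0: eigenvector (-2, -3, 2).
λ=-4: eigenvector (2, 1, -1).
P = [[1, -2, 2], [2, -3, 1], [-1, 2, -1]], D = diag(-1, 0, -4), P⁻¹ = [[1, 2, 4], [1, 1, 3], [1, 0, 1]].
T² = P·diag(1, 0, 16)·P⁻¹ = [[33, 2, 36], [18, 4, 24], [-17, -2, -20]].
The requested entry is -20.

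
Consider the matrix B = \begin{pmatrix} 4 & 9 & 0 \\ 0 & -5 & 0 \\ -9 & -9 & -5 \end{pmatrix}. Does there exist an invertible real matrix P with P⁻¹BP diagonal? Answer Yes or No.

Characteristic polynomial: p(s) = s^3 + 6s^2 - 15s - 100 = (s - 4)(s + 5)^2.
s = -5 has algebraic multiplicity 2; rank(B + 5I) = 1, so geometric multiplicity = 2.
Every eigenvalue has geometric = algebraic multiplicity, so B is diagonalizable.

Yes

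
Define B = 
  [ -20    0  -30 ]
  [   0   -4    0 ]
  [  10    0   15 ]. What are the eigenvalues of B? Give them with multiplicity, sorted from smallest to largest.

Characteristic polynomial: p(λ) = λ^3 + 9λ^2 + 20λ = λ(λ + 4)(λ + 5).
Roots (with multiplicity): -5, -4, 0.

-5, -4, 0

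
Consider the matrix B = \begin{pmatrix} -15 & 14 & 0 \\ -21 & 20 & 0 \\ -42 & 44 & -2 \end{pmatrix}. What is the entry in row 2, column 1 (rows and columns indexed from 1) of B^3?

Characteristic polynomial: t^3 - 3t^2 - 16t - 12 = (t - 6)(t + 1)(t + 2), so the eigenvalues are -2, -1, 6.
t=-2: eigenvector (0, 0, 1).
t=6: eigenvector (2, 3, 6).
t=-1: eigenvector (1, 1, 2).
P = [[0, 2, 1], [0, 3, 1], [1, 6, 2]], D = diag(-2, 6, -1), P⁻¹ = [[0, -2, 1], [-1, 1, 0], [3, -2, 0]].
B³ = P·diag(-8, 216, -1)·P⁻¹ = [[-435, 434, 0], [-651, 650, 0], [-1302, 1316, -8]].
The requested entry is -651.

-651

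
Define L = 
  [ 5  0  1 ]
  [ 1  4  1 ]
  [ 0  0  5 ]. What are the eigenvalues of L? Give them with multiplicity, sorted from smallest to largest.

4, 5, 5

Characteristic polynomial: p(s) = s^3 - 14s^2 + 65s - 100 = (s - 5)^2(s - 4).
Roots (with multiplicity): 4, 5, 5.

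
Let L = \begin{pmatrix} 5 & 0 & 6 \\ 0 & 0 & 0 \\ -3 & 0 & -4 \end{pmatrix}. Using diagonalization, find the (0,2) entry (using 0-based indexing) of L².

Characteristic polynomial: t^3 - t^2 - 2t = t(t - 2)(t + 1), so the eigenvalues are -1, 0, 2.
t=-1: eigenvector (1, 0, -1).
t=0: eigenvector (0, 1, 0).
t=2: eigenvector (2, 0, -1).
P = [[1, 0, 2], [0, 1, 0], [-1, 0, -1]], D = diag(-1, 0, 2), P⁻¹ = [[-1, 0, -2], [0, 1, 0], [1, 0, 1]].
L² = P·diag(1, 0, 4)·P⁻¹ = [[7, 0, 6], [0, 0, 0], [-3, 0, -2]].
The requested entry is 6.

6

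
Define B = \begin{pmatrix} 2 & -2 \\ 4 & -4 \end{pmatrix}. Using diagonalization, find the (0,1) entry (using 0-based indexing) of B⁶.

Characteristic polynomial: r^2 + 2r = r(r + 2), so the eigenvalues are -2, 0.
r=-2: eigenvector (-1, -2).
r=0: eigenvector (-1, -1).
P = [[-1, -1], [-2, -1]], D = diag(-2, 0), P⁻¹ = [[1, -1], [-2, 1]].
B⁶ = P·diag(64, 0)·P⁻¹ = [[-64, 64], [-128, 128]].
The requested entry is 64.

64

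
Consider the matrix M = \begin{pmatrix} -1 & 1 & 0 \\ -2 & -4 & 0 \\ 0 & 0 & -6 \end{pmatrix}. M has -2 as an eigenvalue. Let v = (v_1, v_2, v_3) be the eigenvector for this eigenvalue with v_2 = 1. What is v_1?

M + 2I = [[1, 1, 0], [-2, -2, 0], [0, 0, -4]].
Solving (M + 2I)v = 0 gives the eigenspace spanned by (-1, 1, 0).
With v_2 = 1, v = (-1, 1, 0), so v_1 = -1.

-1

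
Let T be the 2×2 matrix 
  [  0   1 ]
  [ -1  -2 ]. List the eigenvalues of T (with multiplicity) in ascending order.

-1, -1

Characteristic polynomial: p(λ) = λ^2 + 2λ + 1 = (λ + 1)^2.
Roots (with multiplicity): -1, -1.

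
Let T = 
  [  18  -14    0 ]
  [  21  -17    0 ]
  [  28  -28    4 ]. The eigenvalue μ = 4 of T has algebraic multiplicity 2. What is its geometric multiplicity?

2

T − 4I = [[14, -14, 0], [21, -21, 0], [28, -28, 0]].
This matrix has rank 1, so its null space has dimension 3 − 1 = 2.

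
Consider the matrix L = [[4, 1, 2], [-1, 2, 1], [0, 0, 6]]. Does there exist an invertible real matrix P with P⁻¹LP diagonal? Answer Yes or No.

No

Characteristic polynomial: p(t) = t^3 - 12t^2 + 45t - 54 = (t - 6)(t - 3)^2.
t = 3 has algebraic multiplicity 2; rank(L − 3I) = 2, so geometric multiplicity = 1.
Geometric multiplicity < algebraic multiplicity, so L is not diagonalizable.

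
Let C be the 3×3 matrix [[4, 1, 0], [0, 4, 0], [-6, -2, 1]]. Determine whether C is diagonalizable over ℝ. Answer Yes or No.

No

Characteristic polynomial: p(t) = t^3 - 9t^2 + 24t - 16 = (t - 4)^2(t - 1).
t = 4 has algebraic multiplicity 2; rank(C − 4I) = 2, so geometric multiplicity = 1.
Geometric multiplicity < algebraic multiplicity, so C is not diagonalizable.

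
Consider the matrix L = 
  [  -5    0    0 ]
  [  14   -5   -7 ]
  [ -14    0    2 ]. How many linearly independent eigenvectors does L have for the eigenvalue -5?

L + 5I = [[0, 0, 0], [14, 0, -7], [-14, 0, 7]].
This matrix has rank 1, so its null space has dimension 3 − 1 = 2.

2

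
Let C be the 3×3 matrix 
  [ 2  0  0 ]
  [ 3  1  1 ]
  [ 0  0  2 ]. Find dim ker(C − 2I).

C − 2I = [[0, 0, 0], [3, -1, 1], [0, 0, 0]].
This matrix has rank 1, so its null space has dimension 3 − 1 = 2.

2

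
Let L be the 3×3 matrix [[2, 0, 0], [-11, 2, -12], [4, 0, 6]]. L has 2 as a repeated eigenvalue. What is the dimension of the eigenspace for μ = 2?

L − 2I = [[0, 0, 0], [-11, 0, -12], [4, 0, 4]].
This matrix has rank 2, so its null space has dimension 3 − 2 = 1.

1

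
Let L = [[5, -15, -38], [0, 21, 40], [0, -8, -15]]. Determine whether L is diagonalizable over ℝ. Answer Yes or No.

Characteristic polynomial: p(μ) = μ^3 - 11μ^2 + 35μ - 25 = (μ - 5)^2(μ - 1).
μ = 5 has algebraic multiplicity 2; rank(L − 5I) = 2, so geometric multiplicity = 1.
Geometric multiplicity < algebraic multiplicity, so L is not diagonalizable.

No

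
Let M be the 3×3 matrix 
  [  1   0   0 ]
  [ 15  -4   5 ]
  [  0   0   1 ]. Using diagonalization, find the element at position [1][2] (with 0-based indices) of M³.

65

Characteristic polynomial: r^3 + 2r^2 - 7r + 4 = (r - 1)^2(r + 4), so the eigenvalues are -4, 1, 1.
r=-4: eigenvector (0, 1, 0).
r=1: eigenvector (1, 3, 0).
r=1: eigenvector (0, 1, 1).
P = [[0, 1, 0], [1, 3, 1], [0, 0, 1]], D = diag(-4, 1, 1), P⁻¹ = [[-3, 1, -1], [1, 0, 0], [0, 0, 1]].
M³ = P·diag(-64, 1, 1)·P⁻¹ = [[1, 0, 0], [195, -64, 65], [0, 0, 1]].
The requested entry is 65.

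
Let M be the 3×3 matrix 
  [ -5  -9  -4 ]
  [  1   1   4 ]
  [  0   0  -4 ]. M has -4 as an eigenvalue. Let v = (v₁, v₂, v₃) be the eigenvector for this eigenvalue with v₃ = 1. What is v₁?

M + 4I = [[-1, -9, -4], [1, 5, 4], [0, 0, 0]].
Solving (M + 4I)v = 0 gives the eigenspace spanned by (-4, 0, 1).
With v₃ = 1, v = (-4, 0, 1), so v₁ = -4.

-4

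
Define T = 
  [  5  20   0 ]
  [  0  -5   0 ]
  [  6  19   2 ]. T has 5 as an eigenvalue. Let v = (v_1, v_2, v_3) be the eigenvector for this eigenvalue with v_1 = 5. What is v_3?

10

T − 5I = [[0, 20, 0], [0, -10, 0], [6, 19, -3]].
Solving (T − 5I)v = 0 gives the eigenspace spanned by (5, 0, 10).
With v_1 = 5, v = (5, 0, 10), so v_3 = 10.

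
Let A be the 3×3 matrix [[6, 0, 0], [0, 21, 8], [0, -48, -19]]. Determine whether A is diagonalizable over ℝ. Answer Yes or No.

Yes

Characteristic polynomial: p(λ) = λ^3 - 8λ^2 - 3λ + 90 = (λ - 6)(λ - 5)(λ + 3).
All 3 eigenvalues are distinct, so A is diagonalizable.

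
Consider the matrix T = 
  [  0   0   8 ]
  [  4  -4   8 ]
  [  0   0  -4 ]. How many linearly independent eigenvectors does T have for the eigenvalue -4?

2

T + 4I = [[4, 0, 8], [4, 0, 8], [0, 0, 0]].
This matrix has rank 1, so its null space has dimension 3 − 1 = 2.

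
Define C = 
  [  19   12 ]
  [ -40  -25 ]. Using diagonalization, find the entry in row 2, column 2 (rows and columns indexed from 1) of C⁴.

Characteristic polynomial: μ^2 + 6μ + 5 = (μ + 1)(μ + 5), so the eigenvalues are -5, -1.
μ=-1: eigenvector (3, -5).
μ=-5: eigenvector (1, -2).
P = [[3, 1], [-5, -2]], D = diag(-1, -5), P⁻¹ = [[2, 1], [-5, -3]].
C⁴ = P·diag(1, 625)·P⁻¹ = [[-3119, -1872], [6240, 3745]].
The requested entry is 3745.

3745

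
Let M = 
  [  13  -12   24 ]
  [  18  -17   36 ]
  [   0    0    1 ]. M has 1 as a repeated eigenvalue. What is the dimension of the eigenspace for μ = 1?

2

M − 1I = [[12, -12, 24], [18, -18, 36], [0, 0, 0]].
This matrix has rank 1, so its null space has dimension 3 − 1 = 2.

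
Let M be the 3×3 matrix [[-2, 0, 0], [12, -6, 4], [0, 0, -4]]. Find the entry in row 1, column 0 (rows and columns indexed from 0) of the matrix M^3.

Characteristic polynomial: r^3 + 12r^2 + 44r + 48 = (r + 2)(r + 4)(r + 6), so the eigenvalues are -6, -4, -2.
r=-2: eigenvector (1, 3, 0).
r=-6: eigenvector (0, 1, 0).
r=-4: eigenvector (0, 2, 1).
P = [[1, 0, 0], [3, 1, 2], [0, 0, 1]], D = diag(-2, -6, -4), P⁻¹ = [[1, 0, 0], [-3, 1, -2], [0, 0, 1]].
M³ = P·diag(-8, -216, -64)·P⁻¹ = [[-8, 0, 0], [624, -216, 304], [0, 0, -64]].
The requested entry is 624.

624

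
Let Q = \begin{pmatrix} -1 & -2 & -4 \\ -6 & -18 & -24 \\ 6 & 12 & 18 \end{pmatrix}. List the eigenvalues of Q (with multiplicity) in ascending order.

-6, 2, 3

Characteristic polynomial: p(λ) = λ^3 + λ^2 - 24λ + 36 = (λ - 3)(λ - 2)(λ + 6).
Roots (with multiplicity): -6, 2, 3.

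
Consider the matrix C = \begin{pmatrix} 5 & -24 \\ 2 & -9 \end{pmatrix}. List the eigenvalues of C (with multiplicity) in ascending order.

-3, -1

Characteristic polynomial: p(r) = r^2 + 4r + 3 = (r + 1)(r + 3).
Roots (with multiplicity): -3, -1.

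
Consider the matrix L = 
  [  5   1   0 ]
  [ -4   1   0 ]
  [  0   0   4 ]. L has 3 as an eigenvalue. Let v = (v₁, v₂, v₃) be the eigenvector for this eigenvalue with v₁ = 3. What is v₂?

L − 3I = [[2, 1, 0], [-4, -2, 0], [0, 0, 1]].
Solving (L − 3I)v = 0 gives the eigenspace spanned by (3, -6, 0).
With v₁ = 3, v = (3, -6, 0), so v₂ = -6.

-6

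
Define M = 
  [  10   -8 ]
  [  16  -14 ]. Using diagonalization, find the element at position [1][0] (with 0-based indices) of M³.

448

Characteristic polynomial: μ^2 + 4μ - 12 = (μ - 2)(μ + 6), so the eigenvalues are -6, 2.
μ=2: eigenvector (1, 1).
μ=-6: eigenvector (-1, -2).
P = [[1, -1], [1, -2]], D = diag(2, -6), P⁻¹ = [[2, -1], [1, -1]].
M³ = P·diag(8, -216)·P⁻¹ = [[232, -224], [448, -440]].
The requested entry is 448.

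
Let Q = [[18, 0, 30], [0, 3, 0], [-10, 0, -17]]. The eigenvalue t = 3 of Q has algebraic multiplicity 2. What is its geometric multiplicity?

Q − 3I = [[15, 0, 30], [0, 0, 0], [-10, 0, -20]].
This matrix has rank 1, so its null space has dimension 3 − 1 = 2.

2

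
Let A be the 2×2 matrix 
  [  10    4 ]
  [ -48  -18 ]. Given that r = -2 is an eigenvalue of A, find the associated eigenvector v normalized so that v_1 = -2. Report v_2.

6

A + 2I = [[12, 4], [-48, -16]].
Solving (A + 2I)v = 0 gives the eigenspace spanned by (-2, 6).
With v_1 = -2, v = (-2, 6), so v_2 = 6.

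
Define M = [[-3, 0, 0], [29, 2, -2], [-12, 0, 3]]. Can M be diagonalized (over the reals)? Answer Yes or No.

Yes

Characteristic polynomial: p(r) = r^3 - 2r^2 - 9r + 18 = (r - 3)(r - 2)(r + 3).
All 3 eigenvalues are distinct, so M is diagonalizable.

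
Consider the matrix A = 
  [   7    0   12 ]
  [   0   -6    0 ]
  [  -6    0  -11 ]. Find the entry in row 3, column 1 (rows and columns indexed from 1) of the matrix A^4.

Characteristic polynomial: r^3 + 10r^2 + 19r - 30 = (r - 1)(r + 5)(r + 6), so the eigenvalues are -6, -5, 1.
r=-5: eigenvector (-1, 0, 1).
r=1: eigenvector (-2, 0, 1).
r=-6: eigenvector (0, 1, 0).
P = [[-1, -2, 0], [0, 0, 1], [1, 1, 0]], D = diag(-5, 1, -6), P⁻¹ = [[1, 0, 2], [-1, 0, -1], [0, 1, 0]].
A⁴ = P·diag(625, 1, 1296)·P⁻¹ = [[-623, 0, -1248], [0, 1296, 0], [624, 0, 1249]].
The requested entry is 624.

624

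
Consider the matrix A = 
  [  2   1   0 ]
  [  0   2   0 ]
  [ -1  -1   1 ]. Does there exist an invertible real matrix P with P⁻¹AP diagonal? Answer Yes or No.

No

Characteristic polynomial: p(μ) = μ^3 - 5μ^2 + 8μ - 4 = (μ - 2)^2(μ - 1).
μ = 2 has algebraic multiplicity 2; rank(A − 2I) = 2, so geometric multiplicity = 1.
Geometric multiplicity < algebraic multiplicity, so A is not diagonalizable.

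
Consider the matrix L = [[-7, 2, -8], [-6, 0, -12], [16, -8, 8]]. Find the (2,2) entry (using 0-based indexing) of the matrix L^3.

Characteristic polynomial: r^3 - r^2 - 12r = r(r - 4)(r + 3), so the eigenvalues are -3, 0, 4.
r=-3: eigenvector (1, 2, 0).
r=0: eigenvector (-2, -3, 1).
r=4: eigenvector (-2, -3, 2).
P = [[1, -2, -2], [2, -3, -3], [0, 1, 2]], D = diag(-3, 0, 4), P⁻¹ = [[-3, 2, 0], [-4, 2, -1], [2, -1, 1]].
L³ = P·diag(-27, 0, 64)·P⁻¹ = [[-175, 74, -128], [-222, 84, -192], [256, -128, 128]].
The requested entry is 128.

128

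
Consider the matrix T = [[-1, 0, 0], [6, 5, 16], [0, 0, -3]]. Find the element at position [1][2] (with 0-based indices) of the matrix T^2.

Characteristic polynomial: s^3 - s^2 - 17s - 15 = (s - 5)(s + 1)(s + 3), so the eigenvalues are -3, -1, 5.
s=-1: eigenvector (1, -1, 0).
s=5: eigenvector (0, 1, 0).
s=-3: eigenvector (0, -2, 1).
P = [[1, 0, 0], [-1, 1, -2], [0, 0, 1]], D = diag(-1, 5, -3), P⁻¹ = [[1, 0, 0], [1, 1, 2], [0, 0, 1]].
T² = P·diag(1, 25, 9)·P⁻¹ = [[1, 0, 0], [24, 25, 32], [0, 0, 9]].
The requested entry is 32.

32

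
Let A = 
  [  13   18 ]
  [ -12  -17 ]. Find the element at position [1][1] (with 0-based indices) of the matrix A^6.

Characteristic polynomial: λ^2 + 4λ - 5 = (λ - 1)(λ + 5), so the eigenvalues are -5, 1.
λ=1: eigenvector (3, -2).
λ=-5: eigenvector (-1, 1).
P = [[3, -1], [-2, 1]], D = diag(1, -5), P⁻¹ = [[1, 1], [2, 3]].
A⁶ = P·diag(1, 15625)·P⁻¹ = [[-31247, -46872], [31248, 46873]].
The requested entry is 46873.

46873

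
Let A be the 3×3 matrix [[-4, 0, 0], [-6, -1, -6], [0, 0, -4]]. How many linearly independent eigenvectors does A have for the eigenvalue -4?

A + 4I = [[0, 0, 0], [-6, 3, -6], [0, 0, 0]].
This matrix has rank 1, so its null space has dimension 3 − 1 = 2.

2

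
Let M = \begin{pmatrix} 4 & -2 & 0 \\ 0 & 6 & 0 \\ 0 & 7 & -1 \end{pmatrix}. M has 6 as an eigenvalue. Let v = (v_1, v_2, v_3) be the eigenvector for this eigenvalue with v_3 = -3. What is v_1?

3

M − 6I = [[-2, -2, 0], [0, 0, 0], [0, 7, -7]].
Solving (M − 6I)v = 0 gives the eigenspace spanned by (3, -3, -3).
With v_3 = -3, v = (3, -3, -3), so v_1 = 3.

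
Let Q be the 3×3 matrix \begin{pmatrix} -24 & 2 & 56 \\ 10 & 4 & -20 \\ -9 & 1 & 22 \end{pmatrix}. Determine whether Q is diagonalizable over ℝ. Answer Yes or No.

No

Characteristic polynomial: p(r) = r^3 - 2r^2 - 32r + 96 = (r - 4)^2(r + 6).
r = 4 has algebraic multiplicity 2; rank(Q − 4I) = 2, so geometric multiplicity = 1.
Geometric multiplicity < algebraic multiplicity, so Q is not diagonalizable.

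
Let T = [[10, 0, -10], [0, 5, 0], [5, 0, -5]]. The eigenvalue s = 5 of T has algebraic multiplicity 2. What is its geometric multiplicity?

T − 5I = [[5, 0, -10], [0, 0, 0], [5, 0, -10]].
This matrix has rank 1, so its null space has dimension 3 − 1 = 2.

2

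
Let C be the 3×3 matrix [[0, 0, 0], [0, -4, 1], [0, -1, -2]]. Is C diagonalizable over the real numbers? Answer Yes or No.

No

Characteristic polynomial: p(r) = r^3 + 6r^2 + 9r = r(r + 3)^2.
r = -3 has algebraic multiplicity 2; rank(C + 3I) = 2, so geometric multiplicity = 1.
Geometric multiplicity < algebraic multiplicity, so C is not diagonalizable.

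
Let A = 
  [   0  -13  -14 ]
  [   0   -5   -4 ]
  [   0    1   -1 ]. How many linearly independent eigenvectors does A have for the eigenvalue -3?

1

A + 3I = [[3, -13, -14], [0, -2, -4], [0, 1, 2]].
This matrix has rank 2, so its null space has dimension 3 − 2 = 1.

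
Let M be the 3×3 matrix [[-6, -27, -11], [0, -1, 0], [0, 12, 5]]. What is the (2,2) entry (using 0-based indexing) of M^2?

25

Characteristic polynomial: μ^3 + 2μ^2 - 29μ - 30 = (μ - 5)(μ + 1)(μ + 6), so the eigenvalues are -6, -1, 5.
μ=-6: eigenvector (1, 0, 0).
μ=-1: eigenvector (-1, 1, -2).
μ=5: eigenvector (-1, 0, 1).
P = [[1, -1, -1], [0, 1, 0], [0, -2, 1]], D = diag(-6, -1, 5), P⁻¹ = [[1, 3, 1], [0, 1, 0], [0, 2, 1]].
M² = P·diag(36, 1, 25)·P⁻¹ = [[36, 57, 11], [0, 1, 0], [0, 48, 25]].
The requested entry is 25.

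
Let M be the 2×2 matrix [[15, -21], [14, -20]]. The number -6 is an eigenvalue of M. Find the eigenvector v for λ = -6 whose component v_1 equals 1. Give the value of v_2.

1

M + 6I = [[21, -21], [14, -14]].
Solving (M + 6I)v = 0 gives the eigenspace spanned by (1, 1).
With v_1 = 1, v = (1, 1), so v_2 = 1.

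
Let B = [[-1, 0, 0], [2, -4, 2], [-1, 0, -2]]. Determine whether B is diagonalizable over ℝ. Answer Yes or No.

Yes

Characteristic polynomial: p(s) = s^3 + 7s^2 + 14s + 8 = (s + 1)(s + 2)(s + 4).
All 3 eigenvalues are distinct, so B is diagonalizable.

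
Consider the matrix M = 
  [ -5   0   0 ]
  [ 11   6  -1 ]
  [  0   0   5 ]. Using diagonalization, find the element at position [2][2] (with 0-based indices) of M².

Characteristic polynomial: λ^3 - 6λ^2 - 25λ + 150 = (λ - 6)(λ - 5)(λ + 5), so the eigenvalues are -5, 5, 6.
λ=-5: eigenvector (1, -1, 0).
λ=6: eigenvector (0, 1, 0).
λ=5: eigenvector (0, 1, 1).
P = [[1, 0, 0], [-1, 1, 1], [0, 0, 1]], D = diag(-5, 6, 5), P⁻¹ = [[1, 0, 0], [1, 1, -1], [0, 0, 1]].
M² = P·diag(25, 36, 25)·P⁻¹ = [[25, 0, 0], [11, 36, -11], [0, 0, 25]].
The requested entry is 25.

25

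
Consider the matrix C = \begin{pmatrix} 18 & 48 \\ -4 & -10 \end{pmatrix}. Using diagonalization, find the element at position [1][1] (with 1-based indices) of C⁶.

186432

Characteristic polynomial: μ^2 - 8μ + 12 = (μ - 6)(μ - 2), so the eigenvalues are 2, 6.
μ=6: eigenvector (4, -1).
μ=2: eigenvector (-3, 1).
P = [[4, -3], [-1, 1]], D = diag(6, 2), P⁻¹ = [[1, 3], [1, 4]].
C⁶ = P·diag(46656, 64)·P⁻¹ = [[186432, 559104], [-46592, -139712]].
The requested entry is 186432.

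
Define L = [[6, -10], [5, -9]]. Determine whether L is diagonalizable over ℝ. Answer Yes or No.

Yes

Characteristic polynomial: p(λ) = λ^2 + 3λ - 4 = (λ - 1)(λ + 4).
All 2 eigenvalues are distinct, so L is diagonalizable.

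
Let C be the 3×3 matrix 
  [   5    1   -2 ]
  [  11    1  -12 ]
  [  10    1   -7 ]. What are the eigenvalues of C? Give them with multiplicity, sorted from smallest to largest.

Characteristic polynomial: p(λ) = λ^3 + λ^2 - 16λ + 20 = (λ - 2)^2(λ + 5).
Roots (with multiplicity): -5, 2, 2.

-5, 2, 2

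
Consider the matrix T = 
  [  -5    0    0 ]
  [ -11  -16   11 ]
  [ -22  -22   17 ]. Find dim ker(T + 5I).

T + 5I = [[0, 0, 0], [-11, -11, 11], [-22, -22, 22]].
This matrix has rank 1, so its null space has dimension 3 − 1 = 2.

2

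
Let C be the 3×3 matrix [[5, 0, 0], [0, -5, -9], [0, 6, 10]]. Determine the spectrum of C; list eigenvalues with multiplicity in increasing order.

1, 4, 5

Characteristic polynomial: p(t) = t^3 - 10t^2 + 29t - 20 = (t - 5)(t - 4)(t - 1).
Roots (with multiplicity): 1, 4, 5.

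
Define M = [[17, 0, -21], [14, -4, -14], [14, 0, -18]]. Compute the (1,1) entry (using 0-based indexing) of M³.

-64

Characteristic polynomial: μ^3 + 5μ^2 - 8μ - 48 = (μ - 3)(μ + 4)^2, so the eigenvalues are -4, -4, 3.
μ=3: eigenvector (3, 2, 2).
μ=-4: eigenvector (1, 1, 1).
μ=-4: eigenvector (0, 1, 0).
P = [[3, 1, 0], [2, 1, 1], [2, 1, 0]], D = diag(3, -4, -4), P⁻¹ = [[1, 0, -1], [-2, 0, 3], [0, 1, -1]].
M³ = P·diag(27, -64, -64)·P⁻¹ = [[209, 0, -273], [182, -64, -182], [182, 0, -246]].
The requested entry is -64.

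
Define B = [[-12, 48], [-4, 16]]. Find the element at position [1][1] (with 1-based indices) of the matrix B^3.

-192

Characteristic polynomial: r^2 - 4r = r(r - 4), so the eigenvalues are 0, 4.
r=4: eigenvector (3, 1).
r=0: eigenvector (4, 1).
P = [[3, 4], [1, 1]], D = diag(4, 0), P⁻¹ = [[-1, 4], [1, -3]].
B³ = P·diag(64, 0)·P⁻¹ = [[-192, 768], [-64, 256]].
The requested entry is -192.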